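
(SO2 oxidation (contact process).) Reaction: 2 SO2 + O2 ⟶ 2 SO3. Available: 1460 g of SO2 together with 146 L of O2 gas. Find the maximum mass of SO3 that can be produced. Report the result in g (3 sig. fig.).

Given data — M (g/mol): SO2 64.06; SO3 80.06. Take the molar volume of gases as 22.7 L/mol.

n(SO2) = 1460 / 64.06 = 22.79 mol
n(O2) = 146.0 / 22.7 = 6.432 mol
n/ν for SO2 = 22.79/2 = 11.40
n/ν for O2 = 6.432/1 = 6.432
Smallest n/ν is O2 → limiting reagent.
n(SO3) = (2/1) × 6.432 = 12.86 mol
mass = 12.86 × 80.06 = 1030 g

1030 g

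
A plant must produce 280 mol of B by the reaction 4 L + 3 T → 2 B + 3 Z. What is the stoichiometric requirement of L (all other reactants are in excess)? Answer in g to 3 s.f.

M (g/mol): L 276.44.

n(B) = 280.0 mol
n(L) = (4/2) × 280.0 = 560.0 mol
mass = 560.0 × 276.44 = 154800 g

155000 g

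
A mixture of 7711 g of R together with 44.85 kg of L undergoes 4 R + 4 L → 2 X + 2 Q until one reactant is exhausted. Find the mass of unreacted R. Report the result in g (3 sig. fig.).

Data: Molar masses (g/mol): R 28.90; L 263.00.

n(R) = 7711 / 28.90 = 266.8 mol
n(L) = 44.85×1000 / 263.00 = 170.5 mol
n/ν for R = 266.8/4 = 66.70
n/ν for L = 170.5/4 = 42.63
Smallest n/ν is L → limiting reagent.
R consumed = (4/4) × 170.5 = 170.5 mol
R remaining = 266.8 − 170.5 = 96.30 mol
mass = 96.30 × 28.90 = 2783 g

2780 g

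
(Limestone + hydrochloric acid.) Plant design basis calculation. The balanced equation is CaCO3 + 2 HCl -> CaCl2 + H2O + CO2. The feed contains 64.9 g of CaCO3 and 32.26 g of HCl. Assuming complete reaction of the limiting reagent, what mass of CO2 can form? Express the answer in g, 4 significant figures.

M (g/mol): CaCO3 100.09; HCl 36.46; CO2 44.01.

n(CaCO3) = 64.90 / 100.09 = 0.6484 mol
n(HCl) = 32.26 / 36.46 = 0.8848 mol
n/ν → CaCO3: 0.6484, HCl: 0.4424; HCl is limiting.
n(CO2) = (1/2) × 0.8848 = 0.4424 mol
mass = 0.4424 × 44.01 = 19.47 g

19.47 g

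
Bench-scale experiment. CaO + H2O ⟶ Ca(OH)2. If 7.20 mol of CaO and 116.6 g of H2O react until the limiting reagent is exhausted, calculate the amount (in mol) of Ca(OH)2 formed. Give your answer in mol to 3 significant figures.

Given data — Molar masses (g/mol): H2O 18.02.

n(CaO) = 7.200 mol
n(H2O) = 116.6 / 18.02 = 6.471 mol
n/ν → CaO: 7.200, H2O: 6.471; H2O is limiting.
n(Ca(OH)2) = (1/1) × 6.471 = 6.471 mol

6.47 mol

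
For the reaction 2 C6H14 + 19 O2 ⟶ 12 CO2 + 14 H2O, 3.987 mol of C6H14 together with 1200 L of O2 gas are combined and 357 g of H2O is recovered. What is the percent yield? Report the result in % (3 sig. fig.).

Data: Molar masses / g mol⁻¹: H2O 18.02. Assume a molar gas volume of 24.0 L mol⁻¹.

n(C6H14) = 3.987 mol
n(O2) = 1200 / 24.0 = 50.00 mol
n/ν for C6H14 = 3.987/2 = 1.994
n/ν for O2 = 50.00/19 = 2.632
Smallest n/ν is C6H14 → limiting reagent.
theoretical n(H2O) = (14/2) × 3.987 = 27.91 mol → 502.9 g
% yield = 357 / 502.9 × 100 = 70.99 %

71.0 %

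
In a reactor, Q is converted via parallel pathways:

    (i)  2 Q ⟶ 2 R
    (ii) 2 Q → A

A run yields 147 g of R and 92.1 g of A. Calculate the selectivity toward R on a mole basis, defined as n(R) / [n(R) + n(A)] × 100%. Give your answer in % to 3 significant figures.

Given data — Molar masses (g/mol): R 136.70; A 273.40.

n(R) = 147 / 136.70 = 1.075 mol
n(A) = 92.1 / 273.40 = 0.3369 mol
selectivity = 1.075/(1.075+0.3369) × 100 = 76.14 %

76.1 %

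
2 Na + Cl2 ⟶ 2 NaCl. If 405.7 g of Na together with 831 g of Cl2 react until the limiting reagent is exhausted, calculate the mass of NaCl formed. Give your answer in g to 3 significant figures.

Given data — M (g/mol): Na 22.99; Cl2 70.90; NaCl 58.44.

n(Na) = 405.7 / 22.99 = 17.65 mol
n(Cl2) = 831.0 / 70.90 = 11.72 mol
n/ν for Na = 17.65/2 = 8.825
n/ν for Cl2 = 11.72/1 = 11.72
Smallest n/ν is Na → limiting reagent.
n(NaCl) = (2/2) × 17.65 = 17.65 mol
mass = 17.65 × 58.44 = 1031 g

1030 g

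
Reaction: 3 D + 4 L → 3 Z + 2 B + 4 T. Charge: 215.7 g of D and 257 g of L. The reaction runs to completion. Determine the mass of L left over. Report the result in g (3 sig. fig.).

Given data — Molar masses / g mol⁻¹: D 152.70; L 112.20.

45.7 g

n(D) = 215.7 / 152.70 = 1.413 mol
n(L) = 257.0 / 112.20 = 2.291 mol
n/ν → D: 0.4710, L: 0.5728; D is limiting.
L consumed = (4/3) × 1.413 = 1.884 mol
L remaining = 2.291 − 1.884 = 0.4070 mol
mass = 0.4070 × 112.20 = 45.67 g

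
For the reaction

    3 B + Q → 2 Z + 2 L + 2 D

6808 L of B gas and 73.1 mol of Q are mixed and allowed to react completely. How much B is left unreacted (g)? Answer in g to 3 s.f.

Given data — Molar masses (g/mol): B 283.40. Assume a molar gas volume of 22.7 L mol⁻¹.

n(B) = 6808 / 22.7 = 299.9 mol
n(Q) = 73.10 mol
n/ν for B = 299.9/3 = 99.97
n/ν for Q = 73.10/1 = 73.10
Smallest n/ν is Q → limiting reagent.
B consumed = (3/1) × 73.10 = 219.3 mol
B remaining = 299.9 − 219.3 = 80.60 mol
mass = 80.60 × 283.40 = 22840 g

22800 g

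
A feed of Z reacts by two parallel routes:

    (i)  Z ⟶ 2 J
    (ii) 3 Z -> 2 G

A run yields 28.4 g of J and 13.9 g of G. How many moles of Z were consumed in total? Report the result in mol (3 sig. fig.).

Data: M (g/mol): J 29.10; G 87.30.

0.727 mol

n(J) = 28.4 / 29.10 = 0.9759 mol
n(G) = 13.9 / 87.30 = 0.1592 mol
n(Z) via (i) = (1/2)×0.9759 = 0.4880 mol
n(Z) via (ii) = (3/2)×0.1592 = 0.2388 mol
total n(Z) = 0.4880 + 0.2388 = 0.7268 mol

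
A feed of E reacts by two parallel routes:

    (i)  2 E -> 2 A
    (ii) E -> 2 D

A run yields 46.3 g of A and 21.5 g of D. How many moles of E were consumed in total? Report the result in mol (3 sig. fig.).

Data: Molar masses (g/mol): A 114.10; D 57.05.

0.594 mol

n(A) = 46.3 / 114.10 = 0.4058 mol
n(D) = 21.5 / 57.05 = 0.3769 mol
n(E) via (i) = (2/2)×0.4058 = 0.4058 mol
n(E) via (ii) = (1/2)×0.3769 = 0.1885 mol
total n(E) = 0.4058 + 0.1885 = 0.5943 mol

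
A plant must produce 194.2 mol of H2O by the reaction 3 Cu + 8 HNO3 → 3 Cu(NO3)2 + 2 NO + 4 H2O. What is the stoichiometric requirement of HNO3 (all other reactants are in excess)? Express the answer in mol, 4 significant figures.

n(H2O) = 194.2 mol
n(HNO3) = (8/4) × 194.2 = 388.4 mol

388.4 mol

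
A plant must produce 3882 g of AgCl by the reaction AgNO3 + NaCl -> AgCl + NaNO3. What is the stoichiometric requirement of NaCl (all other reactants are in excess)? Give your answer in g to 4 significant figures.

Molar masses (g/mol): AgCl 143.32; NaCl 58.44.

n(AgCl) = 3882 / 143.32 = 27.09 mol
n(NaCl) = (1/1) × 27.09 = 27.09 mol
mass = 27.09 × 58.44 = 1583 g

1583 g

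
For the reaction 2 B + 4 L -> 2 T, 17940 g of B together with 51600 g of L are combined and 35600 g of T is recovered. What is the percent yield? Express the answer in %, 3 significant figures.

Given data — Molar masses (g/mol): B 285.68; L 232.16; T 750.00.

n(B) = 17940 / 285.68 = 62.80 mol
n(L) = 51600 / 232.16 = 222.3 mol
n/ν for B = 62.80/2 = 31.40
n/ν for L = 222.3/4 = 55.58
Smallest n/ν is B → limiting reagent.
theoretical n(T) = (2/2) × 62.80 = 62.80 mol → 47100 g
% yield = 35600 / 47100 × 100 = 75.58 %

75.6 %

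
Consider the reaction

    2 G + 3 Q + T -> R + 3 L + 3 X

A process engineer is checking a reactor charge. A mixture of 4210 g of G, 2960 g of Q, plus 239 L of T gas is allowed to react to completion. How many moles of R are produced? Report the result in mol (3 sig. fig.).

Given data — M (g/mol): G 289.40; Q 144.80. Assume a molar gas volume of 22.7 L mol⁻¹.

6.81 mol

n(G) = 4210 / 289.40 = 14.55 mol
n(Q) = 2960 / 144.80 = 20.44 mol
n(T) = 239.0 / 22.7 = 10.53 mol
n/ν for G = 14.55/2 = 7.275
n/ν for Q = 20.44/3 = 6.813
n/ν for T = 10.53/1 = 10.53
Smallest n/ν is Q → limiting reagent.
n(R) = (1/3) × 20.44 = 6.813 mol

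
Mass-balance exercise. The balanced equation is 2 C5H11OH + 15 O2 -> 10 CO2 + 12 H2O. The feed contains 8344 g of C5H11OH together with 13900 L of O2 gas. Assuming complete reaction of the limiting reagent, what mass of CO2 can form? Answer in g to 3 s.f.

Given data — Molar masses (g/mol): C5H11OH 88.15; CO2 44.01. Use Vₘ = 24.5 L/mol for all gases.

16600 g

n(C5H11OH) = 8344 / 88.15 = 94.66 mol
n(O2) = 13900 / 24.5 = 567.3 mol
n/ν for C5H11OH = 94.66/2 = 47.33
n/ν for O2 = 567.3/15 = 37.82
Smallest n/ν is O2 → limiting reagent.
n(CO2) = (10/15) × 567.3 = 378.2 mol
mass = 378.2 × 44.01 = 16640 g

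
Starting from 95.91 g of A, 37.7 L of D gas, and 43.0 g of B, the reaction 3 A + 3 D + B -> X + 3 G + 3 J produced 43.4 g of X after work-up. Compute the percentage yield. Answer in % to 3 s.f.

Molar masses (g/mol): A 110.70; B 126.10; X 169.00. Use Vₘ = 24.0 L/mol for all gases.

88.9 %

n(A) = 95.91 / 110.70 = 0.8664 mol
n(D) = 37.70 / 24.0 = 1.571 mol
n(B) = 43.00 / 126.10 = 0.3410 mol
n/ν for A = 0.8664/3 = 0.2888
n/ν for D = 1.571/3 = 0.5237
n/ν for B = 0.3410/1 = 0.3410
Smallest n/ν is A → limiting reagent.
theoretical n(X) = (1/3) × 0.8664 = 0.2888 mol → 48.81 g
% yield = 43.4 / 48.81 × 100 = 88.92 %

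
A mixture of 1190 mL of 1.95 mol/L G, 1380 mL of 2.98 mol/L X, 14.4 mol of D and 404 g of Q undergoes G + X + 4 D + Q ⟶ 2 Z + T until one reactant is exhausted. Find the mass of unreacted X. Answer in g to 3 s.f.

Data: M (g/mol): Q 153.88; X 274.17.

491 g

n(G) = 1.95 × 1190/1000 = 2.321 mol
n(X) = 2.98 × 1380/1000 = 4.112 mol
n(D) = 14.40 mol
n(Q) = 404.0 / 153.88 = 2.625 mol
n/ν → G: 2.321, X: 4.112, D: 3.600, Q: 2.625; G is limiting.
X consumed = (1/1) × 2.321 = 2.321 mol
X remaining = 4.112 − 2.321 = 1.791 mol
mass = 1.791 × 274.17 = 491.0 g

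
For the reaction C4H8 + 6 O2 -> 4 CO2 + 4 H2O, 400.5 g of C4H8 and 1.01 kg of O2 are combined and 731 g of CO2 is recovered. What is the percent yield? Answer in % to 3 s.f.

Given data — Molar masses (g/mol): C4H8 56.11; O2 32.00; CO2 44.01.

n(C4H8) = 400.5 / 56.11 = 7.138 mol
n(O2) = 1.010×1000 / 32.00 = 31.56 mol
n/ν → C4H8: 7.138, O2: 5.260; O2 is limiting.
theoretical n(CO2) = (4/6) × 31.56 = 21.04 mol → 926.0 g
% yield = 731 / 926.0 × 100 = 78.94 %

78.9 %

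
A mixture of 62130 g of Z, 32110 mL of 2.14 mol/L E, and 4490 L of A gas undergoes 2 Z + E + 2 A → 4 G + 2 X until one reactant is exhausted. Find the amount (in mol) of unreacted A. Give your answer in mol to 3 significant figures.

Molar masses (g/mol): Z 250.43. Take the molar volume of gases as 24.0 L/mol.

49.7 mol

n(Z) = 62130 / 250.43 = 248.1 mol
n(E) = 2.14 × 32110/1000 = 68.72 mol
n(A) = 4490 / 24.0 = 187.1 mol
n/ν for Z = 248.1/2 = 124.1
n/ν for E = 68.72/1 = 68.72
n/ν for A = 187.1/2 = 93.55
Smallest n/ν is E → limiting reagent.
A consumed = (2/1) × 68.72 = 137.4 mol
A remaining = 187.1 − 137.4 = 49.70 mol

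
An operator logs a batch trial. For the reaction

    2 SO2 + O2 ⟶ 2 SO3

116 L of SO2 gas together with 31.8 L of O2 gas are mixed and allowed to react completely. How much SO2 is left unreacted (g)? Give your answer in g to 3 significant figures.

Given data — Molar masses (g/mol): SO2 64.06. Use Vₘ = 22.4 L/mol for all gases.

150 g

n(SO2) = 116.0 / 22.4 = 5.179 mol
n(O2) = 31.80 / 22.4 = 1.420 mol
n/ν → SO2: 2.590, O2: 1.420; O2 is limiting.
SO2 consumed = (2/1) × 1.420 = 2.840 mol
SO2 remaining = 5.179 − 2.840 = 2.339 mol
mass = 2.339 × 64.06 = 149.8 g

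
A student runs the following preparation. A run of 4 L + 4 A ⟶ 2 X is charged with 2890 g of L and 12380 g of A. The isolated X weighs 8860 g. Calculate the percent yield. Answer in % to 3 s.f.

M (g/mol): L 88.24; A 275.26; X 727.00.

74.4 %

n(L) = 2890 / 88.24 = 32.75 mol
n(A) = 12380 / 275.26 = 44.98 mol
n/ν → L: 8.188, A: 11.25; L is limiting.
theoretical n(X) = (2/4) × 32.75 = 16.38 mol → 11910 g
% yield = 8860 / 11910 × 100 = 74.39 %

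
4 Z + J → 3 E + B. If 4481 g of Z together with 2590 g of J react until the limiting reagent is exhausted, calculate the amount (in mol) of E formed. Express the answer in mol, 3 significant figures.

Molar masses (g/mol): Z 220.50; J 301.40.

n(Z) = 4481 / 220.50 = 20.32 mol
n(J) = 2590 / 301.40 = 8.593 mol
n/ν for Z = 20.32/4 = 5.080
n/ν for J = 8.593/1 = 8.593
Smallest n/ν is Z → limiting reagent.
n(E) = (3/4) × 20.32 = 15.24 mol

15.2 mol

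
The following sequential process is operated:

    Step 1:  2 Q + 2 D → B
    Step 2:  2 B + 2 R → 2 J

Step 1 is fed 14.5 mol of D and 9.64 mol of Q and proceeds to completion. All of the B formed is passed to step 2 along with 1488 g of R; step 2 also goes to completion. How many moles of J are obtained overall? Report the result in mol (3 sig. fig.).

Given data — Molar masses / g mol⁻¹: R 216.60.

4.82 mol

Step 1:
n(D) = 14.50 mol
n(Q) = 9.640 mol
n/ν → D: 7.250, Q: 4.820; Q is limiting.
n(B) produced = (1/2) × 9.640 = 4.820 mol
Step 2:
n(B) available = 4.820 mol
n(R) = 1488 / 216.60 = 6.870 mol
n/ν → B: 2.410, R: 3.435; B is limiting.
n(J) = (2/2) × 4.820 = 4.820 mol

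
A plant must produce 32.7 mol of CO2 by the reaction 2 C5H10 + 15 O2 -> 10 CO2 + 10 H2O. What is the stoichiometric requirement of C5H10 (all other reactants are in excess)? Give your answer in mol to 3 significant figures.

n(CO2) = 32.70 mol
n(C5H10) = (2/10) × 32.70 = 6.540 mol

6.54 mol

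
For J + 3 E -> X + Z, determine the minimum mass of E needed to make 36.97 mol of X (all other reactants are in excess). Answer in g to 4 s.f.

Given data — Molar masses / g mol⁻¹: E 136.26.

n(X) = 36.97 mol
n(E) = (3/1) × 36.97 = 110.9 mol
mass = 110.9 × 136.26 = 15110 g

15110 g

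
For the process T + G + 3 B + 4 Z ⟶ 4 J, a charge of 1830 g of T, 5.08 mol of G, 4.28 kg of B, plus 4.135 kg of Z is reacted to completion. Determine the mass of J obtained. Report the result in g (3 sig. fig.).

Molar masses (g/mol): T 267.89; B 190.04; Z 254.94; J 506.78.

8220 g

n(T) = 1830 / 267.89 = 6.831 mol
n(G) = 5.080 mol
n(B) = 4.280×1000 / 190.04 = 22.52 mol
n(Z) = 4.135×1000 / 254.94 = 16.22 mol
n/ν for T = 6.831/1 = 6.831
n/ν for G = 5.080/1 = 5.080
n/ν for B = 22.52/3 = 7.507
n/ν for Z = 16.22/4 = 4.055
Smallest n/ν is Z → limiting reagent.
n(J) = (4/4) × 16.22 = 16.22 mol
mass = 16.22 × 506.78 = 8220 g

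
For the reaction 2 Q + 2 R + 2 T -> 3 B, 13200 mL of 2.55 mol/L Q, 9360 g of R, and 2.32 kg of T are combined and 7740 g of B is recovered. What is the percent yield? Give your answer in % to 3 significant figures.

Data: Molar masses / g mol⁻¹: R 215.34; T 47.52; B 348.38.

44.0 %

n(Q) = 2.55 × 13200/1000 = 33.66 mol
n(R) = 9360 / 215.34 = 43.47 mol
n(T) = 2.320×1000 / 47.52 = 48.82 mol
n/ν for Q = 33.66/2 = 16.83
n/ν for R = 43.47/2 = 21.74
n/ν for T = 48.82/2 = 24.41
Smallest n/ν is Q → limiting reagent.
theoretical n(B) = (3/2) × 33.66 = 50.49 mol → 17590 g
% yield = 7740 / 17590 × 100 = 44.00 %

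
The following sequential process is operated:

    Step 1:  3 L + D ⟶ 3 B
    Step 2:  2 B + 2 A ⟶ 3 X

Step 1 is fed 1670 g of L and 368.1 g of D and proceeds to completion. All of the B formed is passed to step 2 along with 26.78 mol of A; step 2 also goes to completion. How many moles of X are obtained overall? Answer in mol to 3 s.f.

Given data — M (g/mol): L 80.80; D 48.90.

31.0 mol

Step 1:
n(L) = 1670 / 80.80 = 20.67 mol
n(D) = 368.1 / 48.90 = 7.528 mol
n/ν → L: 6.890, D: 7.528; L is limiting.
n(B) produced = (3/3) × 20.67 = 20.67 mol
Step 2:
n(B) available = 20.67 mol
n(A) = 26.78 mol
n/ν → B: 10.34, A: 13.39; B is limiting.
n(X) = (3/2) × 20.67 = 31.01 mol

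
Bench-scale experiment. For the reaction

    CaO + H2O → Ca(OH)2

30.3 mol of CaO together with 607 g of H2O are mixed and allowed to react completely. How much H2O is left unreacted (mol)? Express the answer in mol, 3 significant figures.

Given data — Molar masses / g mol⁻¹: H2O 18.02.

3.38 mol

n(CaO) = 30.30 mol
n(H2O) = 607.0 / 18.02 = 33.68 mol
n/ν for CaO = 30.30/1 = 30.30
n/ν for H2O = 33.68/1 = 33.68
Smallest n/ν is CaO → limiting reagent.
H2O consumed = (1/1) × 30.30 = 30.30 mol
H2O remaining = 33.68 − 30.30 = 3.380 mol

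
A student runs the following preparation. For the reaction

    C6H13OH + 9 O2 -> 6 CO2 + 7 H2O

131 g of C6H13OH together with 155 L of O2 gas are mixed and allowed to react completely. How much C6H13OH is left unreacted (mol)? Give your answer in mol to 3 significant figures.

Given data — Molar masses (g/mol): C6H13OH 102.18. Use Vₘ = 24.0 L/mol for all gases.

0.564 mol

n(C6H13OH) = 131.0 / 102.18 = 1.282 mol
n(O2) = 155.0 / 24.0 = 6.458 mol
n/ν for C6H13OH = 1.282/1 = 1.282
n/ν for O2 = 6.458/9 = 0.7176
Smallest n/ν is O2 → limiting reagent.
C6H13OH consumed = (1/9) × 6.458 = 0.7176 mol
C6H13OH remaining = 1.282 − 0.7176 = 0.5644 mol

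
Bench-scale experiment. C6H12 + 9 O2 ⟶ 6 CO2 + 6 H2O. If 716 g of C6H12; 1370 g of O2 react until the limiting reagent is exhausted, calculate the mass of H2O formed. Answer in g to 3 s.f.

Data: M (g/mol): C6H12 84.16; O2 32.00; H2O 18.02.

514 g

n(C6H12) = 716.0 / 84.16 = 8.508 mol
n(O2) = 1370 / 32.00 = 42.81 mol
n/ν for C6H12 = 8.508/1 = 8.508
n/ν for O2 = 42.81/9 = 4.757
Smallest n/ν is O2 → limiting reagent.
n(H2O) = (6/9) × 42.81 = 28.54 mol
mass = 28.54 × 18.02 = 514.3 g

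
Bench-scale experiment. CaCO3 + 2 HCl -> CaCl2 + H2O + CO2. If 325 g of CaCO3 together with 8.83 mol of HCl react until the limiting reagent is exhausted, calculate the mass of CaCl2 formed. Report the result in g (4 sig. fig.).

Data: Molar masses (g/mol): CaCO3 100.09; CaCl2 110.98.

n(CaCO3) = 325.0 / 100.09 = 3.247 mol
n(HCl) = 8.830 mol
n/ν → CaCO3: 3.247, HCl: 4.415; CaCO3 is limiting.
n(CaCl2) = (1/1) × 3.247 = 3.247 mol
mass = 3.247 × 110.98 = 360.4 g

360.4 g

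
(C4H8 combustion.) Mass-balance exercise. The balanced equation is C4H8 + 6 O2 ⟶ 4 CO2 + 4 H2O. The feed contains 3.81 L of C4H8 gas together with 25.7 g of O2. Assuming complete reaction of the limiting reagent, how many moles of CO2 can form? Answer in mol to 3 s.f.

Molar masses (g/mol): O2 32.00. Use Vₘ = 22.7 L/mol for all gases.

0.535 mol

n(C4H8) = 3.810 / 22.7 = 0.1678 mol
n(O2) = 25.70 / 32.00 = 0.8031 mol
n/ν for C4H8 = 0.1678/1 = 0.1678
n/ν for O2 = 0.8031/6 = 0.1339
Smallest n/ν is O2 → limiting reagent.
n(CO2) = (4/6) × 0.8031 = 0.5354 mol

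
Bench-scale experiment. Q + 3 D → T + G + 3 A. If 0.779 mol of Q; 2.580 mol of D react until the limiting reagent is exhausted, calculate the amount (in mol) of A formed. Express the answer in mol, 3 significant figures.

2.34 mol

n(Q) = 0.7790 mol
n(D) = 2.580 mol
n/ν → Q: 0.7790, D: 0.8600; Q is limiting.
n(A) = (3/1) × 0.7790 = 2.337 mol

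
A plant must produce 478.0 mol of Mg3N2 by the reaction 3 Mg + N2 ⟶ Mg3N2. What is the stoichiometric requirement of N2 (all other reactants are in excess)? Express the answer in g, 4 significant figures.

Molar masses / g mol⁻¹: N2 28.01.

n(Mg3N2) = 478.0 mol
n(N2) = (1/1) × 478.0 = 478.0 mol
mass = 478.0 × 28.01 = 13390 g

13390 g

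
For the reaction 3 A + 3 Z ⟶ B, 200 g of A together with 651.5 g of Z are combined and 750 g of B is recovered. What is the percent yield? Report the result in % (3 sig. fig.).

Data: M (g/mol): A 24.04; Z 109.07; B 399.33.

94.3 %

n(A) = 200.0 / 24.04 = 8.319 mol
n(Z) = 651.5 / 109.07 = 5.973 mol
n/ν for A = 8.319/3 = 2.773
n/ν for Z = 5.973/3 = 1.991
Smallest n/ν is Z → limiting reagent.
theoretical n(B) = (1/3) × 5.973 = 1.991 mol → 795.1 g
% yield = 750 / 795.1 × 100 = 94.33 %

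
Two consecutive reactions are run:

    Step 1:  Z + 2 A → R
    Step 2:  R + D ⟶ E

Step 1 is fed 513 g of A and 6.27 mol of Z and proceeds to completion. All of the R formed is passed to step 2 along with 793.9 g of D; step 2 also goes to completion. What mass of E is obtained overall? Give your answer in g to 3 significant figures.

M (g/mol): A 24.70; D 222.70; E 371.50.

Step 1:
n(A) = 513.0 / 24.70 = 20.77 mol
n(Z) = 6.270 mol
n/ν for A = 20.77/2 = 10.39
n/ν for Z = 6.270/1 = 6.270
Smallest n/ν is Z → limiting reagent.
n(R) produced = (1/1) × 6.270 = 6.270 mol
Step 2:
n(R) available = 6.270 mol
n(D) = 793.9 / 222.70 = 3.565 mol
n/ν for R = 6.270/1 = 6.270
n/ν for D = 3.565/1 = 3.565
Smallest n/ν is D → limiting reagent.
n(E) = (1/1) × 3.565 = 3.565 mol
mass = 3.565 × 371.50 = 1324 g

1320 g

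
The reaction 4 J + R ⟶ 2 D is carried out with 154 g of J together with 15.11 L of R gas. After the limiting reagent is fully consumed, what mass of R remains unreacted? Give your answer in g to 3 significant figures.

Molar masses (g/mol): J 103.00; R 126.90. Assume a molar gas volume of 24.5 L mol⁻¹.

n(J) = 154.0 / 103.00 = 1.495 mol
n(R) = 15.11 / 24.5 = 0.6167 mol
n/ν → J: 0.3738, R: 0.6167; J is limiting.
R consumed = (1/4) × 1.495 = 0.3738 mol
R remaining = 0.6167 − 0.3738 = 0.2429 mol
mass = 0.2429 × 126.90 = 30.82 g

30.8 g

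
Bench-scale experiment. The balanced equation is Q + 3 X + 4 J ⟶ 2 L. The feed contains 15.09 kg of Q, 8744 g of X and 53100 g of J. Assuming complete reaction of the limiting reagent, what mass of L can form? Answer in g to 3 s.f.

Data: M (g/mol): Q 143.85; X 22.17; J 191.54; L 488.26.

n(Q) = 15.09×1000 / 143.85 = 104.9 mol
n(X) = 8744 / 22.17 = 394.4 mol
n(J) = 53100 / 191.54 = 277.2 mol
n/ν → Q: 104.9, X: 131.5, J: 69.30; J is limiting.
n(L) = (2/4) × 277.2 = 138.6 mol
mass = 138.6 × 488.26 = 67670 g

67700 g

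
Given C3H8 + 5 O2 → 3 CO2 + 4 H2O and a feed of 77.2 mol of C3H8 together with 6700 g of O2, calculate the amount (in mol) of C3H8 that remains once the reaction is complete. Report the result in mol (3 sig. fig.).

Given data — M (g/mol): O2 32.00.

n(C3H8) = 77.20 mol
n(O2) = 6700 / 32.00 = 209.4 mol
n/ν for C3H8 = 77.20/1 = 77.20
n/ν for O2 = 209.4/5 = 41.88
Smallest n/ν is O2 → limiting reagent.
C3H8 consumed = (1/5) × 209.4 = 41.88 mol
C3H8 remaining = 77.20 − 41.88 = 35.32 mol

35.3 mol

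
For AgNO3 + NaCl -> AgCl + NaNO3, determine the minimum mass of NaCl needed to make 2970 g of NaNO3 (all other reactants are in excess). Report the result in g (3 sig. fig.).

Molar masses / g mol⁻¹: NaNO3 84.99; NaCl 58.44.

n(NaNO3) = 2970 / 84.99 = 34.95 mol
n(NaCl) = (1/1) × 34.95 = 34.95 mol
mass = 34.95 × 58.44 = 2042 g

2040 g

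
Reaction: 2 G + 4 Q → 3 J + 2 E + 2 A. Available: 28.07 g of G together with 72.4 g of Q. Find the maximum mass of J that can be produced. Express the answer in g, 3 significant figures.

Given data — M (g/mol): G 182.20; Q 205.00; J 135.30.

31.3 g

n(G) = 28.07 / 182.20 = 0.1541 mol
n(Q) = 72.40 / 205.00 = 0.3532 mol
n/ν → G: 0.07705, Q: 0.08830; G is limiting.
n(J) = (3/2) × 0.1541 = 0.2312 mol
mass = 0.2312 × 135.30 = 31.28 g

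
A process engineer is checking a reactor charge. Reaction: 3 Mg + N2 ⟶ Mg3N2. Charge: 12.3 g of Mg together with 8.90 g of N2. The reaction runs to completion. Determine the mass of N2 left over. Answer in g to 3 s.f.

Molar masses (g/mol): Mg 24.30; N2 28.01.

n(Mg) = 12.30 / 24.30 = 0.5062 mol
n(N2) = 8.900 / 28.01 = 0.3177 mol
n/ν for Mg = 0.5062/3 = 0.1687
n/ν for N2 = 0.3177/1 = 0.3177
Smallest n/ν is Mg → limiting reagent.
N2 consumed = (1/3) × 0.5062 = 0.1687 mol
N2 remaining = 0.3177 − 0.1687 = 0.1490 mol
mass = 0.1490 × 28.01 = 4.173 g

4.17 g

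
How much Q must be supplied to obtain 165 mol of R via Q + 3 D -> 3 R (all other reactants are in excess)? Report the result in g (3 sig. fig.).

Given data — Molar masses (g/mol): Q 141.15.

7760 g

n(R) = 165.0 mol
n(Q) = (1/3) × 165.0 = 55.00 mol
mass = 55.00 × 141.15 = 7763 g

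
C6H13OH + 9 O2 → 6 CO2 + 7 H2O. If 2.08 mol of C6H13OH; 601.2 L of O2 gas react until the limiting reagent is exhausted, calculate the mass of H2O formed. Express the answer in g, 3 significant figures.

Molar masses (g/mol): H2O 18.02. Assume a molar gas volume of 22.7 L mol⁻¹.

262 g

n(C6H13OH) = 2.080 mol
n(O2) = 601.2 / 22.7 = 26.48 mol
n/ν for C6H13OH = 2.080/1 = 2.080
n/ν for O2 = 26.48/9 = 2.942
Smallest n/ν is C6H13OH → limiting reagent.
n(H2O) = (7/1) × 2.080 = 14.56 mol
mass = 14.56 × 18.02 = 262.4 g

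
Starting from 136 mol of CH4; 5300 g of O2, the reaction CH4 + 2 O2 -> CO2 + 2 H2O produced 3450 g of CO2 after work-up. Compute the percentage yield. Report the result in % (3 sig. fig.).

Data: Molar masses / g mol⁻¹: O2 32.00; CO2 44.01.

94.7 %

n(CH4) = 136.0 mol
n(O2) = 5300 / 32.00 = 165.6 mol
n/ν for CH4 = 136.0/1 = 136.0
n/ν for O2 = 165.6/2 = 82.80
Smallest n/ν is O2 → limiting reagent.
theoretical n(CO2) = (1/2) × 165.6 = 82.80 mol → 3644 g
% yield = 3450 / 3644 × 100 = 94.68 %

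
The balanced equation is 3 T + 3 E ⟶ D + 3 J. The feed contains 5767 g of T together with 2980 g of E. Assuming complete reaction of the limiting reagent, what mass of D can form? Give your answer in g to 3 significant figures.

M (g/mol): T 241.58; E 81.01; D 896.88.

7140 g

n(T) = 5767 / 241.58 = 23.87 mol
n(E) = 2980 / 81.01 = 36.79 mol
n/ν for T = 23.87/3 = 7.957
n/ν for E = 36.79/3 = 12.26
Smallest n/ν is T → limiting reagent.
n(D) = (1/3) × 23.87 = 7.957 mol
mass = 7.957 × 896.88 = 7136 g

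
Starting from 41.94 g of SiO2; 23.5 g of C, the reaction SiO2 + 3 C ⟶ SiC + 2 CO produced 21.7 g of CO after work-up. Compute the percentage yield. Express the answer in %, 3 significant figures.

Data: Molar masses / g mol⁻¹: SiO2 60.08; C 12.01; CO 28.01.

59.4 %

n(SiO2) = 41.94 / 60.08 = 0.6981 mol
n(C) = 23.50 / 12.01 = 1.957 mol
n/ν for SiO2 = 0.6981/1 = 0.6981
n/ν for C = 1.957/3 = 0.6523
Smallest n/ν is C → limiting reagent.
theoretical n(CO) = (2/3) × 1.957 = 1.305 mol → 36.55 g
% yield = 21.7 / 36.55 × 100 = 59.37 %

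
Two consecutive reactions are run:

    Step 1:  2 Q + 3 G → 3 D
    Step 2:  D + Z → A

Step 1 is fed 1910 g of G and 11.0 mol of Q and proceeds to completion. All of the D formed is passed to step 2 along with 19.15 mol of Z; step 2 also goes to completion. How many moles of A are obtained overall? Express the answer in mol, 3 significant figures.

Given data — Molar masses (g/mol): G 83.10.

16.5 mol

Step 1:
n(G) = 1910 / 83.10 = 22.98 mol
n(Q) = 11.00 mol
n/ν → G: 7.660, Q: 5.500; Q is limiting.
n(D) produced = (3/2) × 11.00 = 16.50 mol
Step 2:
n(D) available = 16.50 mol
n(Z) = 19.15 mol
n/ν → D: 16.50, Z: 19.15; D is limiting.
n(A) = (1/1) × 16.50 = 16.50 mol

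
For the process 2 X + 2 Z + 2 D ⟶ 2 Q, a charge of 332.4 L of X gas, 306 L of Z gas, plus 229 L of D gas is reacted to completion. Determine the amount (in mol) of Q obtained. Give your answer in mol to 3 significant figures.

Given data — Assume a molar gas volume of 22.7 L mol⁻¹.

n(X) = 332.4 / 22.7 = 14.64 mol
n(Z) = 306.0 / 22.7 = 13.48 mol
n(D) = 229.0 / 22.7 = 10.09 mol
n/ν for X = 14.64/2 = 7.320
n/ν for Z = 13.48/2 = 6.740
n/ν for D = 10.09/2 = 5.045
Smallest n/ν is D → limiting reagent.
n(Q) = (2/2) × 10.09 = 10.09 mol

10.1 mol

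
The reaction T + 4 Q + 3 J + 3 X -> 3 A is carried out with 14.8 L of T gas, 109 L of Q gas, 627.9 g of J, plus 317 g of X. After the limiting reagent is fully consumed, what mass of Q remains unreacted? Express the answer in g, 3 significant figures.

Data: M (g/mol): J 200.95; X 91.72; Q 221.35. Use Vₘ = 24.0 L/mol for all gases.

n(T) = 14.80 / 24.0 = 0.6167 mol
n(Q) = 109.0 / 24.0 = 4.542 mol
n(J) = 627.9 / 200.95 = 3.125 mol
n(X) = 317.0 / 91.72 = 3.456 mol
n/ν for T = 0.6167/1 = 0.6167
n/ν for Q = 4.542/4 = 1.136
n/ν for J = 3.125/3 = 1.042
n/ν for X = 3.456/3 = 1.152
Smallest n/ν is T → limiting reagent.
Q consumed = (4/1) × 0.6167 = 2.467 mol
Q remaining = 4.542 − 2.467 = 2.075 mol
mass = 2.075 × 221.35 = 459.3 g

459 g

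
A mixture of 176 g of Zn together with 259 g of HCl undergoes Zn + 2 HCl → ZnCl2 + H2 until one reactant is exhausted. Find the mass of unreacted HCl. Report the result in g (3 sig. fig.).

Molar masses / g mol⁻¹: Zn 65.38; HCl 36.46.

n(Zn) = 176.0 / 65.38 = 2.692 mol
n(HCl) = 259.0 / 36.46 = 7.104 mol
n/ν → Zn: 2.692, HCl: 3.552; Zn is limiting.
HCl consumed = (2/1) × 2.692 = 5.384 mol
HCl remaining = 7.104 − 5.384 = 1.720 mol
mass = 1.720 × 36.46 = 62.71 g

62.7 g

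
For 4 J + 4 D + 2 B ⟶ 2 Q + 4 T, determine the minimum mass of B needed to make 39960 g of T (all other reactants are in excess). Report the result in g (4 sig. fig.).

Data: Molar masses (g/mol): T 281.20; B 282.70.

20090 g

n(T) = 39960 / 281.20 = 142.1 mol
n(B) = (2/4) × 142.1 = 71.05 mol
mass = 71.05 × 282.70 = 20090 g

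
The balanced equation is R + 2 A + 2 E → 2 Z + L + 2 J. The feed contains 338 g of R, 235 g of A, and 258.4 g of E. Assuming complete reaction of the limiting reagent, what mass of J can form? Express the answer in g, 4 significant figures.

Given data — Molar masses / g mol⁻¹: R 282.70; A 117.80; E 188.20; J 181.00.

248.5 g

n(R) = 338.0 / 282.70 = 1.196 mol
n(A) = 235.0 / 117.80 = 1.995 mol
n(E) = 258.4 / 188.20 = 1.373 mol
n/ν for R = 1.196/1 = 1.196
n/ν for A = 1.995/2 = 0.9975
n/ν for E = 1.373/2 = 0.6865
Smallest n/ν is E → limiting reagent.
n(J) = (2/2) × 1.373 = 1.373 mol
mass = 1.373 × 181.00 = 248.5 g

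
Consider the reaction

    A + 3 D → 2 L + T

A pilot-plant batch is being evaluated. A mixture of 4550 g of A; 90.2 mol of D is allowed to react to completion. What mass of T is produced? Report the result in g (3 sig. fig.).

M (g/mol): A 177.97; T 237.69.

n(A) = 4550 / 177.97 = 25.57 mol
n(D) = 90.20 mol
n/ν for A = 25.57/1 = 25.57
n/ν for D = 90.20/3 = 30.07
Smallest n/ν is A → limiting reagent.
n(T) = (1/1) × 25.57 = 25.57 mol
mass = 25.57 × 237.69 = 6078 g

6080 g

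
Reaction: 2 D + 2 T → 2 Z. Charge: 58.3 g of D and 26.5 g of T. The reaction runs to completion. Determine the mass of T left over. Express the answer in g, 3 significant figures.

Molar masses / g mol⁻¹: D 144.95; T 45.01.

8.40 g

n(D) = 58.30 / 144.95 = 0.4022 mol
n(T) = 26.50 / 45.01 = 0.5888 mol
n/ν for D = 0.4022/2 = 0.2011
n/ν for T = 0.5888/2 = 0.2944
Smallest n/ν is D → limiting reagent.
T consumed = (2/2) × 0.4022 = 0.4022 mol
T remaining = 0.5888 − 0.4022 = 0.1866 mol
mass = 0.1866 × 45.01 = 8.399 g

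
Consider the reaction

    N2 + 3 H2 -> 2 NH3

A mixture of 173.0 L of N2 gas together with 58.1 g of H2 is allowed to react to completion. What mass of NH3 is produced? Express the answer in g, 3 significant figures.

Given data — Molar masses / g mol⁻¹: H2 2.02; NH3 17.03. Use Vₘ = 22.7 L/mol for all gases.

260 g

n(N2) = 173.0 / 22.7 = 7.621 mol
n(H2) = 58.10 / 2.02 = 28.76 mol
n/ν for N2 = 7.621/1 = 7.621
n/ν for H2 = 28.76/3 = 9.587
Smallest n/ν is N2 → limiting reagent.
n(NH3) = (2/1) × 7.621 = 15.24 mol
mass = 15.24 × 17.03 = 259.5 g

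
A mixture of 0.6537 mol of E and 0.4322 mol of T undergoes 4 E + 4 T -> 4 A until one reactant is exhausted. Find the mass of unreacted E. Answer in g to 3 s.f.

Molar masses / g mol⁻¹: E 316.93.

n(E) = 0.6537 mol
n(T) = 0.4322 mol
n/ν for E = 0.6537/4 = 0.1634
n/ν for T = 0.4322/4 = 0.1081
Smallest n/ν is T → limiting reagent.
E consumed = (4/4) × 0.4322 = 0.4322 mol
E remaining = 0.6537 − 0.4322 = 0.2215 mol
mass = 0.2215 × 316.93 = 70.20 g

70.2 g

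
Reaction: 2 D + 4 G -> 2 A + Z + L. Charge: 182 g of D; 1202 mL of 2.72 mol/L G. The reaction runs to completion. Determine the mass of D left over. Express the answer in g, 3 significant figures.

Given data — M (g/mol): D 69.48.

68.4 g

n(D) = 182.0 / 69.48 = 2.619 mol
n(G) = 2.72 × 1202/1000 = 3.269 mol
n/ν for D = 2.619/2 = 1.310
n/ν for G = 3.269/4 = 0.8173
Smallest n/ν is G → limiting reagent.
D consumed = (2/4) × 3.269 = 1.635 mol
D remaining = 2.619 − 1.635 = 0.9840 mol
mass = 0.9840 × 69.48 = 68.37 g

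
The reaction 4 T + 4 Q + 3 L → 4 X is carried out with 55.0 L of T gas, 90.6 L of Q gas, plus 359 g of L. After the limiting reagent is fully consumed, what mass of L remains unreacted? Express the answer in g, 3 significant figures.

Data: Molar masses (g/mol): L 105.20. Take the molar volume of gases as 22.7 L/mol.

n(T) = 55.00 / 22.7 = 2.423 mol
n(Q) = 90.60 / 22.7 = 3.991 mol
n(L) = 359.0 / 105.20 = 3.413 mol
n/ν for T = 2.423/4 = 0.6058
n/ν for Q = 3.991/4 = 0.9978
n/ν for L = 3.413/3 = 1.138
Smallest n/ν is T → limiting reagent.
L consumed = (3/4) × 2.423 = 1.817 mol
L remaining = 3.413 − 1.817 = 1.596 mol
mass = 1.596 × 105.20 = 167.9 g

168 g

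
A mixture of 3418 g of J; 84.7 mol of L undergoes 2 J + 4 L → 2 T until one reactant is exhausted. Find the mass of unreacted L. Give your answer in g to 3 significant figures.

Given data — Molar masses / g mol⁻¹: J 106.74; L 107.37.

n(J) = 3418 / 106.74 = 32.02 mol
n(L) = 84.70 mol
n/ν → J: 16.01, L: 21.18; J is limiting.
L consumed = (4/2) × 32.02 = 64.04 mol
L remaining = 84.70 − 64.04 = 20.66 mol
mass = 20.66 × 107.37 = 2218 g

2220 g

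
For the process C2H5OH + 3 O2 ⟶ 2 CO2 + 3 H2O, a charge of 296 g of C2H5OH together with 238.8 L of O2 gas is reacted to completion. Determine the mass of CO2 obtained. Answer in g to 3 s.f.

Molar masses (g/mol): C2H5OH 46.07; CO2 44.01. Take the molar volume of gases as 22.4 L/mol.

n(C2H5OH) = 296.0 / 46.07 = 6.425 mol
n(O2) = 238.8 / 22.4 = 10.66 mol
n/ν for C2H5OH = 6.425/1 = 6.425
n/ν for O2 = 10.66/3 = 3.553
Smallest n/ν is O2 → limiting reagent.
n(CO2) = (2/3) × 10.66 = 7.107 mol
mass = 7.107 × 44.01 = 312.8 g

313 g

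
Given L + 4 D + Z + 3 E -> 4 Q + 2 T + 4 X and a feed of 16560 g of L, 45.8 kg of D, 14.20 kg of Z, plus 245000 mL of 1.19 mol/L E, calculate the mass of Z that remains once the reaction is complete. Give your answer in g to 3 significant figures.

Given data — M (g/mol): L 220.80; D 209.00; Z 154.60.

n(L) = 16560 / 220.80 = 75.00 mol
n(D) = 45.80×1000 / 209.00 = 219.1 mol
n(Z) = 14.20×1000 / 154.60 = 91.85 mol
n(E) = 1.19 × 245000/1000 = 291.6 mol
n/ν for L = 75.00/1 = 75.00
n/ν for D = 219.1/4 = 54.78
n/ν for Z = 91.85/1 = 91.85
n/ν for E = 291.6/3 = 97.20
Smallest n/ν is D → limiting reagent.
Z consumed = (1/4) × 219.1 = 54.78 mol
Z remaining = 91.85 − 54.78 = 37.07 mol
mass = 37.07 × 154.60 = 5731 g

5730 g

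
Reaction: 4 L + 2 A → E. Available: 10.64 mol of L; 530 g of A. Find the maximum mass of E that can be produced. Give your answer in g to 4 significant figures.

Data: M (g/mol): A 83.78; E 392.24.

n(L) = 10.64 mol
n(A) = 530.0 / 83.78 = 6.326 mol
n/ν for L = 10.64/4 = 2.660
n/ν for A = 6.326/2 = 3.163
Smallest n/ν is L → limiting reagent.
n(E) = (1/4) × 10.64 = 2.660 mol
mass = 2.660 × 392.24 = 1043 g

1043 g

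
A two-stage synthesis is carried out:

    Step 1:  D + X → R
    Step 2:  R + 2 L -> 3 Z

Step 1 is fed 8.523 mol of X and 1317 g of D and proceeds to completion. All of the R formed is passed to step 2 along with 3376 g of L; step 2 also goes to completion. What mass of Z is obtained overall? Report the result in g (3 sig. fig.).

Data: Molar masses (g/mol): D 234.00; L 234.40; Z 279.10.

4710 g

Step 1:
n(X) = 8.523 mol
n(D) = 1317 / 234.00 = 5.628 mol
n/ν for X = 8.523/1 = 8.523
n/ν for D = 5.628/1 = 5.628
Smallest n/ν is D → limiting reagent.
n(R) produced = (1/1) × 5.628 = 5.628 mol
Step 2:
n(R) available = 5.628 mol
n(L) = 3376 / 234.40 = 14.40 mol
n/ν for R = 5.628/1 = 5.628
n/ν for L = 14.40/2 = 7.200
Smallest n/ν is R → limiting reagent.
n(Z) = (3/1) × 5.628 = 16.88 mol
mass = 16.88 × 279.10 = 4711 g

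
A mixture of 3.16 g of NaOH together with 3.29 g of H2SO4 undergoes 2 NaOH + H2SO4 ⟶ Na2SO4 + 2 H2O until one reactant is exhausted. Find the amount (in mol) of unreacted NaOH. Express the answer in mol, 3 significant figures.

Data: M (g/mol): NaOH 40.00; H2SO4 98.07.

0.0119 mol

n(NaOH) = 3.160 / 40.00 = 0.07900 mol
n(H2SO4) = 3.290 / 98.07 = 0.03355 mol
n/ν for NaOH = 0.07900/2 = 0.03950
n/ν for H2SO4 = 0.03355/1 = 0.03355
Smallest n/ν is H2SO4 → limiting reagent.
NaOH consumed = (2/1) × 0.03355 = 0.06710 mol
NaOH remaining = 0.07900 − 0.06710 = 0.01190 mol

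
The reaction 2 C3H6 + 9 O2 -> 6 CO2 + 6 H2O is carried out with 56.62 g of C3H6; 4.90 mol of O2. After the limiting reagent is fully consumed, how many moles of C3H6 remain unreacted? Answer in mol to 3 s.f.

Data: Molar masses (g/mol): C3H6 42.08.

0.257 mol

n(C3H6) = 56.62 / 42.08 = 1.346 mol
n(O2) = 4.900 mol
n/ν for C3H6 = 1.346/2 = 0.6730
n/ν for O2 = 4.900/9 = 0.5444
Smallest n/ν is O2 → limiting reagent.
C3H6 consumed = (2/9) × 4.900 = 1.089 mol
C3H6 remaining = 1.346 − 1.089 = 0.2570 mol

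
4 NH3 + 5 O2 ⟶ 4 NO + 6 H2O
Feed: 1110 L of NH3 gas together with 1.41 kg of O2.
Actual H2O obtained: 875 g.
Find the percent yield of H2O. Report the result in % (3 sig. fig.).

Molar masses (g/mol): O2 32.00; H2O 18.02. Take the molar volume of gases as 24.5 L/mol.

n(NH3) = 1110 / 24.5 = 45.31 mol
n(O2) = 1.410×1000 / 32.00 = 44.06 mol
n/ν → NH3: 11.33, O2: 8.812; O2 is limiting.
theoretical n(H2O) = (6/5) × 44.06 = 52.87 mol → 952.7 g
% yield = 875 / 952.7 × 100 = 91.84 %

91.8 %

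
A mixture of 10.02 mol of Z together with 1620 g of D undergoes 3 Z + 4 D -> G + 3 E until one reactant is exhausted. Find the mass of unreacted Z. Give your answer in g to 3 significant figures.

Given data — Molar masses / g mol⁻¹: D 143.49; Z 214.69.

333 g

n(Z) = 10.02 mol
n(D) = 1620 / 143.49 = 11.29 mol
n/ν → Z: 3.340, D: 2.823; D is limiting.
Z consumed = (3/4) × 11.29 = 8.468 mol
Z remaining = 10.02 − 8.468 = 1.552 mol
mass = 1.552 × 214.69 = 333.2 g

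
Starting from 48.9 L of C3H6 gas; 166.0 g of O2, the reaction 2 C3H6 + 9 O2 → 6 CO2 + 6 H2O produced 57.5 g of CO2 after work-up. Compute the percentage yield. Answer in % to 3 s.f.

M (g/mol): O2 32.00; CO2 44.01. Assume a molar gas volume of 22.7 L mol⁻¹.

n(C3H6) = 48.90 / 22.7 = 2.154 mol
n(O2) = 166.0 / 32.00 = 5.188 mol
n/ν for C3H6 = 2.154/2 = 1.077
n/ν for O2 = 5.188/9 = 0.5764
Smallest n/ν is O2 → limiting reagent.
theoretical n(CO2) = (6/9) × 5.188 = 3.459 mol → 152.2 g
% yield = 57.5 / 152.2 × 100 = 37.78 %

37.8 %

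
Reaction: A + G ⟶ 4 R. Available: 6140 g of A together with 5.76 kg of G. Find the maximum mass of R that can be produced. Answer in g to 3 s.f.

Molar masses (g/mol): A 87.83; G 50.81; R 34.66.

n(A) = 6140 / 87.83 = 69.91 mol
n(G) = 5.760×1000 / 50.81 = 113.4 mol
n/ν for A = 69.91/1 = 69.91
n/ν for G = 113.4/1 = 113.4
Smallest n/ν is A → limiting reagent.
n(R) = (4/1) × 69.91 = 279.6 mol
mass = 279.6 × 34.66 = 9691 g

9690 g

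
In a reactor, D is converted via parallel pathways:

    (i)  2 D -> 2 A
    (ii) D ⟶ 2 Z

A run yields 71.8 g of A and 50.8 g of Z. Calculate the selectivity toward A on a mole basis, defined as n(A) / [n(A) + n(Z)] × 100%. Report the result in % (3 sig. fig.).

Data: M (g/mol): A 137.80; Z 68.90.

n(A) = 71.8 / 137.80 = 0.5210 mol
n(Z) = 50.8 / 68.90 = 0.7373 mol
selectivity = 0.5210/(0.5210+0.7373) × 100 = 41.41 %

41.4 %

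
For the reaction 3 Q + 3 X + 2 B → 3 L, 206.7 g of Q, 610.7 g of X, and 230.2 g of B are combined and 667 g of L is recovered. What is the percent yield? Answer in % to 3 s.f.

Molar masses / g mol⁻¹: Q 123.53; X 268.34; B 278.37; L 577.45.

93.1 %

n(Q) = 206.7 / 123.53 = 1.673 mol
n(X) = 610.7 / 268.34 = 2.276 mol
n(B) = 230.2 / 278.37 = 0.8270 mol
n/ν → Q: 0.5577, X: 0.7587, B: 0.4135; B is limiting.
theoretical n(L) = (3/2) × 0.8270 = 1.241 mol → 716.6 g
% yield = 667 / 716.6 × 100 = 93.08 %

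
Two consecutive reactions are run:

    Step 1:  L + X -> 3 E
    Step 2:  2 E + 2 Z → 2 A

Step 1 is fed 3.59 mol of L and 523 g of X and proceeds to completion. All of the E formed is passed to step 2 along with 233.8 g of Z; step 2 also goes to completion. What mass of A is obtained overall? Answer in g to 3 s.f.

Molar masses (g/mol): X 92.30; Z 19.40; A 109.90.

Step 1:
n(L) = 3.590 mol
n(X) = 523.0 / 92.30 = 5.666 mol
n/ν for L = 3.590/1 = 3.590
n/ν for X = 5.666/1 = 5.666
Smallest n/ν is L → limiting reagent.
n(E) produced = (3/1) × 3.590 = 10.77 mol
Step 2:
n(E) available = 10.77 mol
n(Z) = 233.8 / 19.40 = 12.05 mol
n/ν for E = 10.77/2 = 5.385
n/ν for Z = 12.05/2 = 6.025
Smallest n/ν is E → limiting reagent.
n(A) = (2/2) × 10.77 = 10.77 mol
mass = 10.77 × 109.90 = 1184 g

1180 g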